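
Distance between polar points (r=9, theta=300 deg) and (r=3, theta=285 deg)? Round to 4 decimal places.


d = sqrt(r1^2 + r2^2 - 2*r1*r2*cos(t2-t1))
d = sqrt(9^2 + 3^2 - 2*9*3*cos(285-300)) = 6.1514

6.1514


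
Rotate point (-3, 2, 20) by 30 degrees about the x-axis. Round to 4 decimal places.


x' = -3
y' = 2*cos(30) - 20*sin(30) = -8.2679
z' = 2*sin(30) + 20*cos(30) = 18.3205

(-3, -8.2679, 18.3205)


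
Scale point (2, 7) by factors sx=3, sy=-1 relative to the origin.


Scaling: (x*sx, y*sy) = (2*3, 7*-1) = (6, -7)

(6, -7)


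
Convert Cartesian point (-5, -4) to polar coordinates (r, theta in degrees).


r = sqrt((-5)^2 + (-4)^2) = 6.4031
theta = atan2(-4, -5) = 218.6598 degrees

r = 6.4031, theta = 218.6598 degrees


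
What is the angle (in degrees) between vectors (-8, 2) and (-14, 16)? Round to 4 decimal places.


dot = -8*-14 + 2*16 = 144
|u| = 8.2462, |v| = 21.2603
cos(angle) = 0.8214
angle = 34.7778 degrees

34.7778 degrees


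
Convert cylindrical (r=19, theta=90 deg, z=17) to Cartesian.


x = 19 * cos(90) = 0
y = 19 * sin(90) = 19
z = 17

(0, 19, 17)


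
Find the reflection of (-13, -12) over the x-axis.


Reflection across x-axis: (x, y) -> (x, -y)
(-13, -12) -> (-13, 12)

(-13, 12)


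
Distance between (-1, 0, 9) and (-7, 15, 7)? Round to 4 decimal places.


d = sqrt((-7--1)^2 + (15-0)^2 + (7-9)^2) = 16.2788

16.2788


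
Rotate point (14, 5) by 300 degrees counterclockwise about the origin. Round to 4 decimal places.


x' = 14*cos(300) - 5*sin(300) = 11.3301
y' = 14*sin(300) + 5*cos(300) = -9.6244

(11.3301, -9.6244)


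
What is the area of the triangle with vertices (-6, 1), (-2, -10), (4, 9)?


Area = |x1(y2-y3) + x2(y3-y1) + x3(y1-y2)| / 2
= |-6*(-10-9) + -2*(9-1) + 4*(1--10)| / 2
= 71

71


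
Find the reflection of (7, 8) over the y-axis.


Reflection across y-axis: (x, y) -> (-x, y)
(7, 8) -> (-7, 8)

(-7, 8)


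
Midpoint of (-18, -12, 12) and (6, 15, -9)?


Midpoint = ((-18+6)/2, (-12+15)/2, (12+-9)/2) = (-6, 1.5, 1.5)

(-6, 1.5, 1.5)


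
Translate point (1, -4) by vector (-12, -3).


Translation: (x+dx, y+dy) = (1+-12, -4+-3) = (-11, -7)

(-11, -7)


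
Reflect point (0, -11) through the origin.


Reflection through origin: (x, y) -> (-x, -y)
(0, -11) -> (0, 11)

(0, 11)


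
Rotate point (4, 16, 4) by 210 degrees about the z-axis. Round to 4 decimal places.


x' = 4*cos(210) - 16*sin(210) = 4.5359
y' = 4*sin(210) + 16*cos(210) = -15.8564
z' = 4

(4.5359, -15.8564, 4)


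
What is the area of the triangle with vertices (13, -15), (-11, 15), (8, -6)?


Area = |x1(y2-y3) + x2(y3-y1) + x3(y1-y2)| / 2
= |13*(15--6) + -11*(-6--15) + 8*(-15-15)| / 2
= 33

33


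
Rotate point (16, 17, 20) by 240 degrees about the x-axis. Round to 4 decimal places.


x' = 16
y' = 17*cos(240) - 20*sin(240) = 8.8205
z' = 17*sin(240) + 20*cos(240) = -24.7224

(16, 8.8205, -24.7224)


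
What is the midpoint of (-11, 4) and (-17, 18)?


Midpoint = ((-11+-17)/2, (4+18)/2) = (-14, 11)

(-14, 11)


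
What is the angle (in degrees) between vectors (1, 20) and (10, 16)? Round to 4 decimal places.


dot = 1*10 + 20*16 = 330
|u| = 20.025, |v| = 18.868
cos(angle) = 0.8734
angle = 29.143 degrees

29.143 degrees


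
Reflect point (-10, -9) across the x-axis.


Reflection across x-axis: (x, y) -> (x, -y)
(-10, -9) -> (-10, 9)

(-10, 9)


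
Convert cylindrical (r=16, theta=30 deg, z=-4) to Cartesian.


x = 16 * cos(30) = 13.8564
y = 16 * sin(30) = 8
z = -4

(13.8564, 8, -4)


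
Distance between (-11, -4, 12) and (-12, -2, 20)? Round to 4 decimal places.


d = sqrt((-12--11)^2 + (-2--4)^2 + (20-12)^2) = 8.3066

8.3066


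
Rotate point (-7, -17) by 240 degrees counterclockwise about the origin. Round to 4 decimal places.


x' = -7*cos(240) - -17*sin(240) = -11.2224
y' = -7*sin(240) + -17*cos(240) = 14.5622

(-11.2224, 14.5622)


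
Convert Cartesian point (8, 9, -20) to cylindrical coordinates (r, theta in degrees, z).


r = sqrt(8^2 + 9^2) = 12.0416
theta = atan2(9, 8) = 48.3665 deg
z = -20

r = 12.0416, theta = 48.3665 deg, z = -20


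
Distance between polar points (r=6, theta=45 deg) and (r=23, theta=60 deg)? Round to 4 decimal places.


d = sqrt(r1^2 + r2^2 - 2*r1*r2*cos(t2-t1))
d = sqrt(6^2 + 23^2 - 2*6*23*cos(60-45)) = 17.2744

17.2744


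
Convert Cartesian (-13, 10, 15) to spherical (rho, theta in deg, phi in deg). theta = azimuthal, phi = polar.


rho = sqrt((-13)^2 + 10^2 + 15^2) = 22.2261
theta = atan2(10, -13) = 142.4314 deg
phi = acos(15/22.2261) = 47.555 deg

rho = 22.2261, theta = 142.4314 deg, phi = 47.555 deg


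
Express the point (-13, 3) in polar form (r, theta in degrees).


r = sqrt((-13)^2 + 3^2) = 13.3417
theta = atan2(3, -13) = 167.0054 degrees

r = 13.3417, theta = 167.0054 degrees


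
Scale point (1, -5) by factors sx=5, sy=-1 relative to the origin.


Scaling: (x*sx, y*sy) = (1*5, -5*-1) = (5, 5)

(5, 5)


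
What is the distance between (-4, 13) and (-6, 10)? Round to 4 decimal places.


d = sqrt((-6--4)^2 + (10-13)^2) = 3.6056

3.6056


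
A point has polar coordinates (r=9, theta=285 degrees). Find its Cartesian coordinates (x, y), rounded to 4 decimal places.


x = 9 * cos(285) = 2.3294
y = 9 * sin(285) = -8.6933

(2.3294, -8.6933)


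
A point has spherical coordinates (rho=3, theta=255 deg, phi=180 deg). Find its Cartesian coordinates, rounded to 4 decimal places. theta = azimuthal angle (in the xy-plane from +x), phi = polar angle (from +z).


x = 3 * sin(180) * cos(255) = 0
y = 3 * sin(180) * sin(255) = 0
z = 3 * cos(180) = -3

(0, 0, -3)


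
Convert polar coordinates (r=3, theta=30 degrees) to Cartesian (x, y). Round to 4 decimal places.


x = 3 * cos(30) = 2.5981
y = 3 * sin(30) = 1.5

(2.5981, 1.5)


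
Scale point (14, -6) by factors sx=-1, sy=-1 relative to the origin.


Scaling: (x*sx, y*sy) = (14*-1, -6*-1) = (-14, 6)

(-14, 6)


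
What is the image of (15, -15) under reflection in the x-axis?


Reflection across x-axis: (x, y) -> (x, -y)
(15, -15) -> (15, 15)

(15, 15)


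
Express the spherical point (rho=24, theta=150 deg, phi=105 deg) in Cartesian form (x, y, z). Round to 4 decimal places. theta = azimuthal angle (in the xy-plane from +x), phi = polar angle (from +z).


x = 24 * sin(105) * cos(150) = -20.0764
y = 24 * sin(105) * sin(150) = 11.5911
z = 24 * cos(105) = -6.2117

(-20.0764, 11.5911, -6.2117)


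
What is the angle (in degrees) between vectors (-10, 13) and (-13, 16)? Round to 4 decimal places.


dot = -10*-13 + 13*16 = 338
|u| = 16.4012, |v| = 20.6155
cos(angle) = 0.9996
angle = 1.5253 degrees

1.5253 degrees


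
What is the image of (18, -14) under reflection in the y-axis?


Reflection across y-axis: (x, y) -> (-x, y)
(18, -14) -> (-18, -14)

(-18, -14)


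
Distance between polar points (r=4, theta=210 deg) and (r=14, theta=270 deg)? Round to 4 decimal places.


d = sqrt(r1^2 + r2^2 - 2*r1*r2*cos(t2-t1))
d = sqrt(4^2 + 14^2 - 2*4*14*cos(270-210)) = 12.49

12.49


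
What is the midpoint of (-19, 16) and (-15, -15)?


Midpoint = ((-19+-15)/2, (16+-15)/2) = (-17, 0.5)

(-17, 0.5)


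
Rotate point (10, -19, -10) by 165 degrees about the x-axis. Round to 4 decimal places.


x' = 10
y' = -19*cos(165) - -10*sin(165) = 20.9408
z' = -19*sin(165) + -10*cos(165) = 4.7417

(10, 20.9408, 4.7417)


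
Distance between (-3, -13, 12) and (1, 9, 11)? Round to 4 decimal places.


d = sqrt((1--3)^2 + (9--13)^2 + (11-12)^2) = 22.383

22.383


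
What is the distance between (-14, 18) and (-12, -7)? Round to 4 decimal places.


d = sqrt((-12--14)^2 + (-7-18)^2) = 25.0799

25.0799


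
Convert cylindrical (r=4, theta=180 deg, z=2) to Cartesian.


x = 4 * cos(180) = -4
y = 4 * sin(180) = 0
z = 2

(-4, 0, 2)


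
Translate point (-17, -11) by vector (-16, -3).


Translation: (x+dx, y+dy) = (-17+-16, -11+-3) = (-33, -14)

(-33, -14)


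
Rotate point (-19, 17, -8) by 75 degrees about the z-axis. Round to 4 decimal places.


x' = -19*cos(75) - 17*sin(75) = -21.3383
y' = -19*sin(75) + 17*cos(75) = -13.9527
z' = -8

(-21.3383, -13.9527, -8)


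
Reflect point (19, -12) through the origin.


Reflection through origin: (x, y) -> (-x, -y)
(19, -12) -> (-19, 12)

(-19, 12)


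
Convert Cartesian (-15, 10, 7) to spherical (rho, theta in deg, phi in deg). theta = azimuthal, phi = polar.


rho = sqrt((-15)^2 + 10^2 + 7^2) = 19.3391
theta = atan2(10, -15) = 146.3099 deg
phi = acos(7/19.3391) = 68.7793 deg

rho = 19.3391, theta = 146.3099 deg, phi = 68.7793 deg


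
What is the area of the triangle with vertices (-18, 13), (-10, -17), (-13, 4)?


Area = |x1(y2-y3) + x2(y3-y1) + x3(y1-y2)| / 2
= |-18*(-17-4) + -10*(4-13) + -13*(13--17)| / 2
= 39

39


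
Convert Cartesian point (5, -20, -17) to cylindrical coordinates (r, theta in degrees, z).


r = sqrt(5^2 + (-20)^2) = 20.6155
theta = atan2(-20, 5) = 284.0362 deg
z = -17

r = 20.6155, theta = 284.0362 deg, z = -17


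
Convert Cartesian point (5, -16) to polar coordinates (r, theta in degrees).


r = sqrt(5^2 + (-16)^2) = 16.7631
theta = atan2(-16, 5) = 287.354 degrees

r = 16.7631, theta = 287.354 degrees


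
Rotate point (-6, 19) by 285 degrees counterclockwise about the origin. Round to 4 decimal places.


x' = -6*cos(285) - 19*sin(285) = 16.7997
y' = -6*sin(285) + 19*cos(285) = 10.7131

(16.7997, 10.7131)


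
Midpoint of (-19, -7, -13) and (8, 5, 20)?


Midpoint = ((-19+8)/2, (-7+5)/2, (-13+20)/2) = (-5.5, -1, 3.5)

(-5.5, -1, 3.5)


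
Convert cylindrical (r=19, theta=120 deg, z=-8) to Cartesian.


x = 19 * cos(120) = -9.5
y = 19 * sin(120) = 16.4545
z = -8

(-9.5, 16.4545, -8)


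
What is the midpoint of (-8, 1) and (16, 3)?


Midpoint = ((-8+16)/2, (1+3)/2) = (4, 2)

(4, 2)


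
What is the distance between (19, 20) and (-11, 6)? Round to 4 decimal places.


d = sqrt((-11-19)^2 + (6-20)^2) = 33.1059

33.1059


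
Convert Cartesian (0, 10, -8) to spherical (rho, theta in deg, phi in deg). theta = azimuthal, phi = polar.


rho = sqrt(0^2 + 10^2 + (-8)^2) = 12.8062
theta = atan2(10, 0) = 90 deg
phi = acos(-8/12.8062) = 128.6598 deg

rho = 12.8062, theta = 90 deg, phi = 128.6598 deg


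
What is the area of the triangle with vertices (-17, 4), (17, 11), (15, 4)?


Area = |x1(y2-y3) + x2(y3-y1) + x3(y1-y2)| / 2
= |-17*(11-4) + 17*(4-4) + 15*(4-11)| / 2
= 112

112


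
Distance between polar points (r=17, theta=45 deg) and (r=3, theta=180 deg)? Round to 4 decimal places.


d = sqrt(r1^2 + r2^2 - 2*r1*r2*cos(t2-t1))
d = sqrt(17^2 + 3^2 - 2*17*3*cos(180-45)) = 19.2386

19.2386


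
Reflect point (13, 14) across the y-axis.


Reflection across y-axis: (x, y) -> (-x, y)
(13, 14) -> (-13, 14)

(-13, 14)


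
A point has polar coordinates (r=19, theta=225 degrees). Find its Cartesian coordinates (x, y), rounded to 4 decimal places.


x = 19 * cos(225) = -13.435
y = 19 * sin(225) = -13.435

(-13.435, -13.435)


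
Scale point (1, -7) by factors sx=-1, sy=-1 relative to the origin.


Scaling: (x*sx, y*sy) = (1*-1, -7*-1) = (-1, 7)

(-1, 7)


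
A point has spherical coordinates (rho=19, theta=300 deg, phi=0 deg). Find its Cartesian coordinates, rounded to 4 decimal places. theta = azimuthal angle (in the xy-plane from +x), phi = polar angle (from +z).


x = 19 * sin(0) * cos(300) = 0
y = 19 * sin(0) * sin(300) = 0
z = 19 * cos(0) = 19

(0, 0, 19)


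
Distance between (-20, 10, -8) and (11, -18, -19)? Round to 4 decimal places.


d = sqrt((11--20)^2 + (-18-10)^2 + (-19--8)^2) = 43.1972

43.1972


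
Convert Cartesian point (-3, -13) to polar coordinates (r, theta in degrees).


r = sqrt((-3)^2 + (-13)^2) = 13.3417
theta = atan2(-13, -3) = 257.0054 degrees

r = 13.3417, theta = 257.0054 degrees


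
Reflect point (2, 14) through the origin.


Reflection through origin: (x, y) -> (-x, -y)
(2, 14) -> (-2, -14)

(-2, -14)


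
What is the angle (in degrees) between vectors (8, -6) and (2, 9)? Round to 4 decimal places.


dot = 8*2 + -6*9 = -38
|u| = 10, |v| = 9.2195
cos(angle) = -0.4122
angle = 114.3411 degrees

114.3411 degrees


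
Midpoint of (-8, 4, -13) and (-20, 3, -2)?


Midpoint = ((-8+-20)/2, (4+3)/2, (-13+-2)/2) = (-14, 3.5, -7.5)

(-14, 3.5, -7.5)


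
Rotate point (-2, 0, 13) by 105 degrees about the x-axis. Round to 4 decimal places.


x' = -2
y' = 0*cos(105) - 13*sin(105) = -12.557
z' = 0*sin(105) + 13*cos(105) = -3.3646

(-2, -12.557, -3.3646)


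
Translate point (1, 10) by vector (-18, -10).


Translation: (x+dx, y+dy) = (1+-18, 10+-10) = (-17, 0)

(-17, 0)


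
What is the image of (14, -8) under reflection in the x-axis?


Reflection across x-axis: (x, y) -> (x, -y)
(14, -8) -> (14, 8)

(14, 8)


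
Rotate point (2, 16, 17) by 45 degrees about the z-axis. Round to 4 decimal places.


x' = 2*cos(45) - 16*sin(45) = -9.8995
y' = 2*sin(45) + 16*cos(45) = 12.7279
z' = 17

(-9.8995, 12.7279, 17)


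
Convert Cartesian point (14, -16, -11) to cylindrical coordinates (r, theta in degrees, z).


r = sqrt(14^2 + (-16)^2) = 21.2603
theta = atan2(-16, 14) = 311.1859 deg
z = -11

r = 21.2603, theta = 311.1859 deg, z = -11


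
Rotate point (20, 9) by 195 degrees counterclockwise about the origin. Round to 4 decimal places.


x' = 20*cos(195) - 9*sin(195) = -16.9891
y' = 20*sin(195) + 9*cos(195) = -13.8697

(-16.9891, -13.8697)


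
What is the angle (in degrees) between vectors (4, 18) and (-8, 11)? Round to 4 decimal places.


dot = 4*-8 + 18*11 = 166
|u| = 18.4391, |v| = 13.6015
cos(angle) = 0.6619
angle = 48.5562 degrees

48.5562 degrees


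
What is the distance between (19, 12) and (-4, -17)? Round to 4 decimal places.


d = sqrt((-4-19)^2 + (-17-12)^2) = 37.0135

37.0135


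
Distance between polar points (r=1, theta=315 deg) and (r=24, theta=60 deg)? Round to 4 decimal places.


d = sqrt(r1^2 + r2^2 - 2*r1*r2*cos(t2-t1))
d = sqrt(1^2 + 24^2 - 2*1*24*cos(60-315)) = 24.278

24.278


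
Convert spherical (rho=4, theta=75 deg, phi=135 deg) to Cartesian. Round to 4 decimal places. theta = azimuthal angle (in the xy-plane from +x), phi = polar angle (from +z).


x = 4 * sin(135) * cos(75) = 0.7321
y = 4 * sin(135) * sin(75) = 2.7321
z = 4 * cos(135) = -2.8284

(0.7321, 2.7321, -2.8284)


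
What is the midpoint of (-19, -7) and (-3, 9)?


Midpoint = ((-19+-3)/2, (-7+9)/2) = (-11, 1)

(-11, 1)


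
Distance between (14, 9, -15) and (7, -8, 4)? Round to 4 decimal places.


d = sqrt((7-14)^2 + (-8-9)^2 + (4--15)^2) = 26.4386

26.4386


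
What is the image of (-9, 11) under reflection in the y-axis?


Reflection across y-axis: (x, y) -> (-x, y)
(-9, 11) -> (9, 11)

(9, 11)


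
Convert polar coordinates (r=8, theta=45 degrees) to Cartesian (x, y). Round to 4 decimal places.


x = 8 * cos(45) = 5.6569
y = 8 * sin(45) = 5.6569

(5.6569, 5.6569)


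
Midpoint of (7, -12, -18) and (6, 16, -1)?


Midpoint = ((7+6)/2, (-12+16)/2, (-18+-1)/2) = (6.5, 2, -9.5)

(6.5, 2, -9.5)


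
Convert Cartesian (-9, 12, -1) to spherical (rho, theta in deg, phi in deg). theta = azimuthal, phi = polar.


rho = sqrt((-9)^2 + 12^2 + (-1)^2) = 15.0333
theta = atan2(12, -9) = 126.8699 deg
phi = acos(-1/15.0333) = 93.8141 deg

rho = 15.0333, theta = 126.8699 deg, phi = 93.8141 deg


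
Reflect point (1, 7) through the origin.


Reflection through origin: (x, y) -> (-x, -y)
(1, 7) -> (-1, -7)

(-1, -7)


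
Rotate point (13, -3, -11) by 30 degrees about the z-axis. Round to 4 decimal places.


x' = 13*cos(30) - -3*sin(30) = 12.7583
y' = 13*sin(30) + -3*cos(30) = 3.9019
z' = -11

(12.7583, 3.9019, -11)


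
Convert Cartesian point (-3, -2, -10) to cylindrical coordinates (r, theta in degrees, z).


r = sqrt((-3)^2 + (-2)^2) = 3.6056
theta = atan2(-2, -3) = 213.6901 deg
z = -10

r = 3.6056, theta = 213.6901 deg, z = -10


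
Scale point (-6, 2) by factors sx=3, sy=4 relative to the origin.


Scaling: (x*sx, y*sy) = (-6*3, 2*4) = (-18, 8)

(-18, 8)


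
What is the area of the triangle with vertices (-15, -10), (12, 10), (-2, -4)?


Area = |x1(y2-y3) + x2(y3-y1) + x3(y1-y2)| / 2
= |-15*(10--4) + 12*(-4--10) + -2*(-10-10)| / 2
= 49

49


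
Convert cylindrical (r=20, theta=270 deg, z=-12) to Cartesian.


x = 20 * cos(270) = 0
y = 20 * sin(270) = -20
z = -12

(0, -20, -12)


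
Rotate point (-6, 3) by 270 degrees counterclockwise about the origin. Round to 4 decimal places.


x' = -6*cos(270) - 3*sin(270) = 3
y' = -6*sin(270) + 3*cos(270) = 6

(3, 6)


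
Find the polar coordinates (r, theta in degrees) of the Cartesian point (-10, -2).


r = sqrt((-10)^2 + (-2)^2) = 10.198
theta = atan2(-2, -10) = 191.3099 degrees

r = 10.198, theta = 191.3099 degrees


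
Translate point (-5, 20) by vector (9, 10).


Translation: (x+dx, y+dy) = (-5+9, 20+10) = (4, 30)

(4, 30)


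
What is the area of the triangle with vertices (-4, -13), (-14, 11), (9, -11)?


Area = |x1(y2-y3) + x2(y3-y1) + x3(y1-y2)| / 2
= |-4*(11--11) + -14*(-11--13) + 9*(-13-11)| / 2
= 166

166


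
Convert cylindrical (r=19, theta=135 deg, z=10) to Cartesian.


x = 19 * cos(135) = -13.435
y = 19 * sin(135) = 13.435
z = 10

(-13.435, 13.435, 10)


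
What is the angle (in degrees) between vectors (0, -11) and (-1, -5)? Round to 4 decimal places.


dot = 0*-1 + -11*-5 = 55
|u| = 11, |v| = 5.099
cos(angle) = 0.9806
angle = 11.3099 degrees

11.3099 degrees


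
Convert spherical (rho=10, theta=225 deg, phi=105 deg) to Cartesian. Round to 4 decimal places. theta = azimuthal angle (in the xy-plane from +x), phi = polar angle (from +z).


x = 10 * sin(105) * cos(225) = -6.8301
y = 10 * sin(105) * sin(225) = -6.8301
z = 10 * cos(105) = -2.5882

(-6.8301, -6.8301, -2.5882)


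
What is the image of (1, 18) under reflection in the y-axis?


Reflection across y-axis: (x, y) -> (-x, y)
(1, 18) -> (-1, 18)

(-1, 18)


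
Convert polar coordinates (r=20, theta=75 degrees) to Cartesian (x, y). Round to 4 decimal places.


x = 20 * cos(75) = 5.1764
y = 20 * sin(75) = 19.3185

(5.1764, 19.3185)


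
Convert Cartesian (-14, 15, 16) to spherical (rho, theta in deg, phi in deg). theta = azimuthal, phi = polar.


rho = sqrt((-14)^2 + 15^2 + 16^2) = 26.0192
theta = atan2(15, -14) = 133.0251 deg
phi = acos(16/26.0192) = 52.0532 deg

rho = 26.0192, theta = 133.0251 deg, phi = 52.0532 deg


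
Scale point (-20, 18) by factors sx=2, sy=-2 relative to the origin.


Scaling: (x*sx, y*sy) = (-20*2, 18*-2) = (-40, -36)

(-40, -36)


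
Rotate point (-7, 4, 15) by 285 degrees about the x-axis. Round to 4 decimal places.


x' = -7
y' = 4*cos(285) - 15*sin(285) = 15.5242
z' = 4*sin(285) + 15*cos(285) = 0.0186

(-7, 15.5242, 0.0186)


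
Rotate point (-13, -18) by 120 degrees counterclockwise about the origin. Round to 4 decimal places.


x' = -13*cos(120) - -18*sin(120) = 22.0885
y' = -13*sin(120) + -18*cos(120) = -2.2583

(22.0885, -2.2583)


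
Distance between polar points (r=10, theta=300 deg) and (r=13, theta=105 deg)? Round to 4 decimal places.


d = sqrt(r1^2 + r2^2 - 2*r1*r2*cos(t2-t1))
d = sqrt(10^2 + 13^2 - 2*10*13*cos(105-300)) = 22.8066

22.8066


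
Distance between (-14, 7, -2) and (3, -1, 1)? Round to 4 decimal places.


d = sqrt((3--14)^2 + (-1-7)^2 + (1--2)^2) = 19.0263

19.0263


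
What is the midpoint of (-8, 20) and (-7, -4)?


Midpoint = ((-8+-7)/2, (20+-4)/2) = (-7.5, 8)

(-7.5, 8)


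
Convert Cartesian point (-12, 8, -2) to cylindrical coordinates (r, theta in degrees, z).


r = sqrt((-12)^2 + 8^2) = 14.4222
theta = atan2(8, -12) = 146.3099 deg
z = -2

r = 14.4222, theta = 146.3099 deg, z = -2


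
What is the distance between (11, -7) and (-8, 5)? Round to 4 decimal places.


d = sqrt((-8-11)^2 + (5--7)^2) = 22.4722

22.4722


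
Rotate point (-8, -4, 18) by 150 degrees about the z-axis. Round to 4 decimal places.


x' = -8*cos(150) - -4*sin(150) = 8.9282
y' = -8*sin(150) + -4*cos(150) = -0.5359
z' = 18

(8.9282, -0.5359, 18)


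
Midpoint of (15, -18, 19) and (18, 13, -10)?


Midpoint = ((15+18)/2, (-18+13)/2, (19+-10)/2) = (16.5, -2.5, 4.5)

(16.5, -2.5, 4.5)


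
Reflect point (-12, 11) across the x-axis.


Reflection across x-axis: (x, y) -> (x, -y)
(-12, 11) -> (-12, -11)

(-12, -11)


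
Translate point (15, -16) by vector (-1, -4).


Translation: (x+dx, y+dy) = (15+-1, -16+-4) = (14, -20)

(14, -20)


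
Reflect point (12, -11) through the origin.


Reflection through origin: (x, y) -> (-x, -y)
(12, -11) -> (-12, 11)

(-12, 11)


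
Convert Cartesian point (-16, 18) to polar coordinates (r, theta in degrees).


r = sqrt((-16)^2 + 18^2) = 24.0832
theta = atan2(18, -16) = 131.6335 degrees

r = 24.0832, theta = 131.6335 degrees


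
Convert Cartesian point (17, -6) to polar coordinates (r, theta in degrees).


r = sqrt(17^2 + (-6)^2) = 18.0278
theta = atan2(-6, 17) = 340.56 degrees

r = 18.0278, theta = 340.56 degrees


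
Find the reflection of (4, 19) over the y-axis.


Reflection across y-axis: (x, y) -> (-x, y)
(4, 19) -> (-4, 19)

(-4, 19)


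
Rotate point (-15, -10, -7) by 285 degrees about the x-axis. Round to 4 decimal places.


x' = -15
y' = -10*cos(285) - -7*sin(285) = -9.3497
z' = -10*sin(285) + -7*cos(285) = 7.8475

(-15, -9.3497, 7.8475)


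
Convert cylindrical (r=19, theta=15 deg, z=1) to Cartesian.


x = 19 * cos(15) = 18.3526
y = 19 * sin(15) = 4.9176
z = 1

(18.3526, 4.9176, 1)


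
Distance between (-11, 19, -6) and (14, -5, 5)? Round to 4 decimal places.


d = sqrt((14--11)^2 + (-5-19)^2 + (5--6)^2) = 36.3593

36.3593


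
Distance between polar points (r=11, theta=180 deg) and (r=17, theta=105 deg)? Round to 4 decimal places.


d = sqrt(r1^2 + r2^2 - 2*r1*r2*cos(t2-t1))
d = sqrt(11^2 + 17^2 - 2*11*17*cos(105-180)) = 17.6975

17.6975


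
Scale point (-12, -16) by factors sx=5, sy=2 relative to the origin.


Scaling: (x*sx, y*sy) = (-12*5, -16*2) = (-60, -32)

(-60, -32)


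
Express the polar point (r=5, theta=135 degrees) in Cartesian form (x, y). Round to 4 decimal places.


x = 5 * cos(135) = -3.5355
y = 5 * sin(135) = 3.5355

(-3.5355, 3.5355)


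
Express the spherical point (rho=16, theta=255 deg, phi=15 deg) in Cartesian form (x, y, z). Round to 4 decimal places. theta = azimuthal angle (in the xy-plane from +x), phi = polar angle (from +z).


x = 16 * sin(15) * cos(255) = -1.0718
y = 16 * sin(15) * sin(255) = -4
z = 16 * cos(15) = 15.4548

(-1.0718, -4, 15.4548)


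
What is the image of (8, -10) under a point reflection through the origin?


Reflection through origin: (x, y) -> (-x, -y)
(8, -10) -> (-8, 10)

(-8, 10)


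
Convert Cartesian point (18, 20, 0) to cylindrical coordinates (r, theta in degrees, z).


r = sqrt(18^2 + 20^2) = 26.9072
theta = atan2(20, 18) = 48.0128 deg
z = 0

r = 26.9072, theta = 48.0128 deg, z = 0


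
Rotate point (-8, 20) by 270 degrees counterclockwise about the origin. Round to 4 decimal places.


x' = -8*cos(270) - 20*sin(270) = 20
y' = -8*sin(270) + 20*cos(270) = 8

(20, 8)


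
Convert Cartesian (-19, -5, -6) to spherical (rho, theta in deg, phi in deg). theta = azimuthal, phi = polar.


rho = sqrt((-19)^2 + (-5)^2 + (-6)^2) = 20.5426
theta = atan2(-5, -19) = 194.7436 deg
phi = acos(-6/20.5426) = 106.9822 deg

rho = 20.5426, theta = 194.7436 deg, phi = 106.9822 deg


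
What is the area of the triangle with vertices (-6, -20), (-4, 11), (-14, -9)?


Area = |x1(y2-y3) + x2(y3-y1) + x3(y1-y2)| / 2
= |-6*(11--9) + -4*(-9--20) + -14*(-20-11)| / 2
= 135

135


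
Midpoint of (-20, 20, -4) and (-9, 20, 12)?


Midpoint = ((-20+-9)/2, (20+20)/2, (-4+12)/2) = (-14.5, 20, 4)

(-14.5, 20, 4)


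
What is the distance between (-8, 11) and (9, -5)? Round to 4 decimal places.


d = sqrt((9--8)^2 + (-5-11)^2) = 23.3452

23.3452


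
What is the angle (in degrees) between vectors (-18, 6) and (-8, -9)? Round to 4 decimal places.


dot = -18*-8 + 6*-9 = 90
|u| = 18.9737, |v| = 12.0416
cos(angle) = 0.3939
angle = 66.8014 degrees

66.8014 degrees


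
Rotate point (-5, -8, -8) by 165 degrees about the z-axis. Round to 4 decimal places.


x' = -5*cos(165) - -8*sin(165) = 6.9002
y' = -5*sin(165) + -8*cos(165) = 6.4333
z' = -8

(6.9002, 6.4333, -8)


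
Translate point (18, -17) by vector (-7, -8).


Translation: (x+dx, y+dy) = (18+-7, -17+-8) = (11, -25)

(11, -25)


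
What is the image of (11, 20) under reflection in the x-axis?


Reflection across x-axis: (x, y) -> (x, -y)
(11, 20) -> (11, -20)

(11, -20)


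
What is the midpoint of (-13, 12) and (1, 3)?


Midpoint = ((-13+1)/2, (12+3)/2) = (-6, 7.5)

(-6, 7.5)


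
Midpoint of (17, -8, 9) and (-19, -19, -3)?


Midpoint = ((17+-19)/2, (-8+-19)/2, (9+-3)/2) = (-1, -13.5, 3)

(-1, -13.5, 3)


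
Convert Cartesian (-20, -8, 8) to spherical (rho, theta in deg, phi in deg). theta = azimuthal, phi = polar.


rho = sqrt((-20)^2 + (-8)^2 + 8^2) = 22.9783
theta = atan2(-8, -20) = 201.8014 deg
phi = acos(8/22.9783) = 69.6255 deg

rho = 22.9783, theta = 201.8014 deg, phi = 69.6255 deg


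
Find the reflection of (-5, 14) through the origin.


Reflection through origin: (x, y) -> (-x, -y)
(-5, 14) -> (5, -14)

(5, -14)


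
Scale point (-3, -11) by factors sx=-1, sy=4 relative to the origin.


Scaling: (x*sx, y*sy) = (-3*-1, -11*4) = (3, -44)

(3, -44)


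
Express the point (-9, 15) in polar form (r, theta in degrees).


r = sqrt((-9)^2 + 15^2) = 17.4929
theta = atan2(15, -9) = 120.9638 degrees

r = 17.4929, theta = 120.9638 degrees


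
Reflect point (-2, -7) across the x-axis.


Reflection across x-axis: (x, y) -> (x, -y)
(-2, -7) -> (-2, 7)

(-2, 7)


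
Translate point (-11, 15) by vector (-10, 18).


Translation: (x+dx, y+dy) = (-11+-10, 15+18) = (-21, 33)

(-21, 33)


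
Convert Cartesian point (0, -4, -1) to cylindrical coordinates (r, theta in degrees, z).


r = sqrt(0^2 + (-4)^2) = 4
theta = atan2(-4, 0) = 270 deg
z = -1

r = 4, theta = 270 deg, z = -1


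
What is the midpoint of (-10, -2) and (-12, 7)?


Midpoint = ((-10+-12)/2, (-2+7)/2) = (-11, 2.5)

(-11, 2.5)


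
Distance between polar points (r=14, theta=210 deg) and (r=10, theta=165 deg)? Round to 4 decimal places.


d = sqrt(r1^2 + r2^2 - 2*r1*r2*cos(t2-t1))
d = sqrt(14^2 + 10^2 - 2*14*10*cos(165-210)) = 9.9

9.9


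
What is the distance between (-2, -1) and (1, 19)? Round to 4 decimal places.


d = sqrt((1--2)^2 + (19--1)^2) = 20.2237

20.2237


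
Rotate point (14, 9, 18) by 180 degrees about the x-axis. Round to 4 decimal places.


x' = 14
y' = 9*cos(180) - 18*sin(180) = -9
z' = 9*sin(180) + 18*cos(180) = -18

(14, -9, -18)


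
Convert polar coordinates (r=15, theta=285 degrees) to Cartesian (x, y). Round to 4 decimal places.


x = 15 * cos(285) = 3.8823
y = 15 * sin(285) = -14.4889

(3.8823, -14.4889)


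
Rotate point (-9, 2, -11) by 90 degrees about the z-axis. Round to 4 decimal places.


x' = -9*cos(90) - 2*sin(90) = -2
y' = -9*sin(90) + 2*cos(90) = -9
z' = -11

(-2, -9, -11)


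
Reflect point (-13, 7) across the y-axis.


Reflection across y-axis: (x, y) -> (-x, y)
(-13, 7) -> (13, 7)

(13, 7)


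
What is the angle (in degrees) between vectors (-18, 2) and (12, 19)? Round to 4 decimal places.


dot = -18*12 + 2*19 = -178
|u| = 18.1108, |v| = 22.4722
cos(angle) = -0.4374
angle = 115.9355 degrees

115.9355 degrees


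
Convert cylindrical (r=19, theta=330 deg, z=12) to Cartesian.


x = 19 * cos(330) = 16.4545
y = 19 * sin(330) = -9.5
z = 12

(16.4545, -9.5, 12)


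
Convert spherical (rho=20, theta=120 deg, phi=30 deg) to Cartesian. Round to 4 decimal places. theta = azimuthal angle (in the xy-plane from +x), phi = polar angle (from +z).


x = 20 * sin(30) * cos(120) = -5
y = 20 * sin(30) * sin(120) = 8.6603
z = 20 * cos(30) = 17.3205

(-5, 8.6603, 17.3205)


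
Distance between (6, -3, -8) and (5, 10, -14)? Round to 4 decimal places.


d = sqrt((5-6)^2 + (10--3)^2 + (-14--8)^2) = 14.3527

14.3527


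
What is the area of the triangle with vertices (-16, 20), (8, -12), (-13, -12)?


Area = |x1(y2-y3) + x2(y3-y1) + x3(y1-y2)| / 2
= |-16*(-12--12) + 8*(-12-20) + -13*(20--12)| / 2
= 336

336


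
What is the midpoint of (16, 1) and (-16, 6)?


Midpoint = ((16+-16)/2, (1+6)/2) = (0, 3.5)

(0, 3.5)


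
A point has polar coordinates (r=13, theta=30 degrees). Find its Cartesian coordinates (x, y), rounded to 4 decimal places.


x = 13 * cos(30) = 11.2583
y = 13 * sin(30) = 6.5

(11.2583, 6.5)


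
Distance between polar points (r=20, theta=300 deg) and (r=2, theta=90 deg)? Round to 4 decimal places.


d = sqrt(r1^2 + r2^2 - 2*r1*r2*cos(t2-t1))
d = sqrt(20^2 + 2^2 - 2*20*2*cos(90-300)) = 21.755

21.755


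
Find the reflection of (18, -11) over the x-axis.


Reflection across x-axis: (x, y) -> (x, -y)
(18, -11) -> (18, 11)

(18, 11)


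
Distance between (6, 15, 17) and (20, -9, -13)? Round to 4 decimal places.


d = sqrt((20-6)^2 + (-9-15)^2 + (-13-17)^2) = 40.8901

40.8901


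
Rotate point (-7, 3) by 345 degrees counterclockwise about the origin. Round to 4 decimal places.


x' = -7*cos(345) - 3*sin(345) = -5.985
y' = -7*sin(345) + 3*cos(345) = 4.7095

(-5.985, 4.7095)


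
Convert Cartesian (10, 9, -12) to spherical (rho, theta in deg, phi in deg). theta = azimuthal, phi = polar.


rho = sqrt(10^2 + 9^2 + (-12)^2) = 18.0278
theta = atan2(9, 10) = 41.9872 deg
phi = acos(-12/18.0278) = 131.7315 deg

rho = 18.0278, theta = 41.9872 deg, phi = 131.7315 deg


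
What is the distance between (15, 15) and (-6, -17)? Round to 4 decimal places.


d = sqrt((-6-15)^2 + (-17-15)^2) = 38.2753

38.2753


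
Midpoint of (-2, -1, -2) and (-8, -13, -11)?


Midpoint = ((-2+-8)/2, (-1+-13)/2, (-2+-11)/2) = (-5, -7, -6.5)

(-5, -7, -6.5)


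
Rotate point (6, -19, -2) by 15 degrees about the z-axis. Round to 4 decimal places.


x' = 6*cos(15) - -19*sin(15) = 10.7131
y' = 6*sin(15) + -19*cos(15) = -16.7997
z' = -2

(10.7131, -16.7997, -2)


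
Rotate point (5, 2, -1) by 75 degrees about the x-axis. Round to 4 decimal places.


x' = 5
y' = 2*cos(75) - -1*sin(75) = 1.4836
z' = 2*sin(75) + -1*cos(75) = 1.673

(5, 1.4836, 1.673)


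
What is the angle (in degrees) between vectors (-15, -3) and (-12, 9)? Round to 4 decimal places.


dot = -15*-12 + -3*9 = 153
|u| = 15.2971, |v| = 15
cos(angle) = 0.6668
angle = 48.1798 degrees

48.1798 degrees


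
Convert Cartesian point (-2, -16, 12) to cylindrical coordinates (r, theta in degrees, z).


r = sqrt((-2)^2 + (-16)^2) = 16.1245
theta = atan2(-16, -2) = 262.875 deg
z = 12

r = 16.1245, theta = 262.875 deg, z = 12


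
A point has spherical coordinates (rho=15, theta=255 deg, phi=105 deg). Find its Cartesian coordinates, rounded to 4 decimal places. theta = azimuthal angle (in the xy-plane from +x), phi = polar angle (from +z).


x = 15 * sin(105) * cos(255) = -3.75
y = 15 * sin(105) * sin(255) = -13.9952
z = 15 * cos(105) = -3.8823

(-3.75, -13.9952, -3.8823)


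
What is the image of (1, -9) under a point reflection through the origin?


Reflection through origin: (x, y) -> (-x, -y)
(1, -9) -> (-1, 9)

(-1, 9)


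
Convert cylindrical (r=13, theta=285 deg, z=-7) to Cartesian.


x = 13 * cos(285) = 3.3646
y = 13 * sin(285) = -12.557
z = -7

(3.3646, -12.557, -7)


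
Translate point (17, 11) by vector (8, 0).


Translation: (x+dx, y+dy) = (17+8, 11+0) = (25, 11)

(25, 11)


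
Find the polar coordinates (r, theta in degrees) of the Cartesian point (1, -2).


r = sqrt(1^2 + (-2)^2) = 2.2361
theta = atan2(-2, 1) = 296.5651 degrees

r = 2.2361, theta = 296.5651 degrees


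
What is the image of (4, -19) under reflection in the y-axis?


Reflection across y-axis: (x, y) -> (-x, y)
(4, -19) -> (-4, -19)

(-4, -19)


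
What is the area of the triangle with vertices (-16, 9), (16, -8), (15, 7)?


Area = |x1(y2-y3) + x2(y3-y1) + x3(y1-y2)| / 2
= |-16*(-8-7) + 16*(7-9) + 15*(9--8)| / 2
= 231.5

231.5


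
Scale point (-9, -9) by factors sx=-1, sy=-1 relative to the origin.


Scaling: (x*sx, y*sy) = (-9*-1, -9*-1) = (9, 9)

(9, 9)


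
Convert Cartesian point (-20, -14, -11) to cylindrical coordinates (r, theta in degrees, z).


r = sqrt((-20)^2 + (-14)^2) = 24.4131
theta = atan2(-14, -20) = 214.992 deg
z = -11

r = 24.4131, theta = 214.992 deg, z = -11


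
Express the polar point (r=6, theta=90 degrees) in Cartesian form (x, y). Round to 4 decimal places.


x = 6 * cos(90) = 0
y = 6 * sin(90) = 6

(0, 6)


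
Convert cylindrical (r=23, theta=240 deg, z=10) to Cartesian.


x = 23 * cos(240) = -11.5
y = 23 * sin(240) = -19.9186
z = 10

(-11.5, -19.9186, 10)


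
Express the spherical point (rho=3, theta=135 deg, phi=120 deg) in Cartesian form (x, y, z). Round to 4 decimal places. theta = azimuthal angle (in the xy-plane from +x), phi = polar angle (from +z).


x = 3 * sin(120) * cos(135) = -1.8371
y = 3 * sin(120) * sin(135) = 1.8371
z = 3 * cos(120) = -1.5

(-1.8371, 1.8371, -1.5)


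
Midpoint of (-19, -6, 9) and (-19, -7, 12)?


Midpoint = ((-19+-19)/2, (-6+-7)/2, (9+12)/2) = (-19, -6.5, 10.5)

(-19, -6.5, 10.5)


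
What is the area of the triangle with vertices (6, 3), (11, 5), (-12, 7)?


Area = |x1(y2-y3) + x2(y3-y1) + x3(y1-y2)| / 2
= |6*(5-7) + 11*(7-3) + -12*(3-5)| / 2
= 28

28


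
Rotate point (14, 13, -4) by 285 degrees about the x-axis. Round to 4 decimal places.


x' = 14
y' = 13*cos(285) - -4*sin(285) = -0.4991
z' = 13*sin(285) + -4*cos(285) = -13.5923

(14, -0.4991, -13.5923)


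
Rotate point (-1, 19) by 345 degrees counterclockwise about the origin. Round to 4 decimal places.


x' = -1*cos(345) - 19*sin(345) = 3.9516
y' = -1*sin(345) + 19*cos(345) = 18.6114

(3.9516, 18.6114)


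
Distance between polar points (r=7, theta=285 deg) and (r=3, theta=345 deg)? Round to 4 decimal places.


d = sqrt(r1^2 + r2^2 - 2*r1*r2*cos(t2-t1))
d = sqrt(7^2 + 3^2 - 2*7*3*cos(345-285)) = 6.0828

6.0828


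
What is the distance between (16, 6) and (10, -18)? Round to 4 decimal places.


d = sqrt((10-16)^2 + (-18-6)^2) = 24.7386

24.7386


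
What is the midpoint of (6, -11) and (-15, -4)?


Midpoint = ((6+-15)/2, (-11+-4)/2) = (-4.5, -7.5)

(-4.5, -7.5)


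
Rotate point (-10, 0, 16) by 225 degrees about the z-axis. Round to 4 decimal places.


x' = -10*cos(225) - 0*sin(225) = 7.0711
y' = -10*sin(225) + 0*cos(225) = 7.0711
z' = 16

(7.0711, 7.0711, 16)


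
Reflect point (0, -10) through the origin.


Reflection through origin: (x, y) -> (-x, -y)
(0, -10) -> (0, 10)

(0, 10)


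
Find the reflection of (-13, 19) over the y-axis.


Reflection across y-axis: (x, y) -> (-x, y)
(-13, 19) -> (13, 19)

(13, 19)


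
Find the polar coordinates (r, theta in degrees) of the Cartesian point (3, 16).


r = sqrt(3^2 + 16^2) = 16.2788
theta = atan2(16, 3) = 79.3803 degrees

r = 16.2788, theta = 79.3803 degrees


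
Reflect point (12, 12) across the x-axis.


Reflection across x-axis: (x, y) -> (x, -y)
(12, 12) -> (12, -12)

(12, -12)


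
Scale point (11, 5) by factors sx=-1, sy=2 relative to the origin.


Scaling: (x*sx, y*sy) = (11*-1, 5*2) = (-11, 10)

(-11, 10)


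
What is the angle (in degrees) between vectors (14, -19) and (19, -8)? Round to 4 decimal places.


dot = 14*19 + -19*-8 = 418
|u| = 23.6008, |v| = 20.6155
cos(angle) = 0.8591
angle = 30.782 degrees

30.782 degrees


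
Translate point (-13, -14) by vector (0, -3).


Translation: (x+dx, y+dy) = (-13+0, -14+-3) = (-13, -17)

(-13, -17)


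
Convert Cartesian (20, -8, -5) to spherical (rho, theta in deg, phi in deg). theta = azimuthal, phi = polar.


rho = sqrt(20^2 + (-8)^2 + (-5)^2) = 22.1133
theta = atan2(-8, 20) = 338.1986 deg
phi = acos(-5/22.1133) = 103.068 deg

rho = 22.1133, theta = 338.1986 deg, phi = 103.068 deg


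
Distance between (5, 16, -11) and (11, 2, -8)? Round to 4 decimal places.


d = sqrt((11-5)^2 + (2-16)^2 + (-8--11)^2) = 15.5242

15.5242


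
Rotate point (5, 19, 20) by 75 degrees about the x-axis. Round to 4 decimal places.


x' = 5
y' = 19*cos(75) - 20*sin(75) = -14.401
z' = 19*sin(75) + 20*cos(75) = 23.529

(5, -14.401, 23.529)


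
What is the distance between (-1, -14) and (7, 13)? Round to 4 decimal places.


d = sqrt((7--1)^2 + (13--14)^2) = 28.1603

28.1603


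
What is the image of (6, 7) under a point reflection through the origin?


Reflection through origin: (x, y) -> (-x, -y)
(6, 7) -> (-6, -7)

(-6, -7)


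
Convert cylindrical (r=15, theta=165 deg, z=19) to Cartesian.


x = 15 * cos(165) = -14.4889
y = 15 * sin(165) = 3.8823
z = 19

(-14.4889, 3.8823, 19)


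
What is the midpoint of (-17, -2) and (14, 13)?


Midpoint = ((-17+14)/2, (-2+13)/2) = (-1.5, 5.5)

(-1.5, 5.5)


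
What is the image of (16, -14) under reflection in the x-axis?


Reflection across x-axis: (x, y) -> (x, -y)
(16, -14) -> (16, 14)

(16, 14)


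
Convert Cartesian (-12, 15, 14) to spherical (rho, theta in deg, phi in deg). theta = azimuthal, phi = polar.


rho = sqrt((-12)^2 + 15^2 + 14^2) = 23.7697
theta = atan2(15, -12) = 128.6598 deg
phi = acos(14/23.7697) = 53.915 deg

rho = 23.7697, theta = 128.6598 deg, phi = 53.915 deg


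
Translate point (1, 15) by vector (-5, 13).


Translation: (x+dx, y+dy) = (1+-5, 15+13) = (-4, 28)

(-4, 28)


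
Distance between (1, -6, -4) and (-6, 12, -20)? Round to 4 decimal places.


d = sqrt((-6-1)^2 + (12--6)^2 + (-20--4)^2) = 25.0799

25.0799


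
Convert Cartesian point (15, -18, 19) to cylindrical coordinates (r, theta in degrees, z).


r = sqrt(15^2 + (-18)^2) = 23.4307
theta = atan2(-18, 15) = 309.8056 deg
z = 19

r = 23.4307, theta = 309.8056 deg, z = 19


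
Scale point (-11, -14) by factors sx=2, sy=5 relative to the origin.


Scaling: (x*sx, y*sy) = (-11*2, -14*5) = (-22, -70)

(-22, -70)


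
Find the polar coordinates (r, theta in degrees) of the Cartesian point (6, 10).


r = sqrt(6^2 + 10^2) = 11.6619
theta = atan2(10, 6) = 59.0362 degrees

r = 11.6619, theta = 59.0362 degrees


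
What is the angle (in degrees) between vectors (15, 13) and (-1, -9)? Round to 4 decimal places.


dot = 15*-1 + 13*-9 = -132
|u| = 19.8494, |v| = 9.0554
cos(angle) = -0.7344
angle = 137.2546 degrees

137.2546 degrees


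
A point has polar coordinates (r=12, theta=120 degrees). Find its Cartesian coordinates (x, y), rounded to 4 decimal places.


x = 12 * cos(120) = -6
y = 12 * sin(120) = 10.3923

(-6, 10.3923)


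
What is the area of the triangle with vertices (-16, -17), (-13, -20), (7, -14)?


Area = |x1(y2-y3) + x2(y3-y1) + x3(y1-y2)| / 2
= |-16*(-20--14) + -13*(-14--17) + 7*(-17--20)| / 2
= 39

39


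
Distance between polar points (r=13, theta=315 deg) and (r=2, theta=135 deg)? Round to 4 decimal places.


d = sqrt(r1^2 + r2^2 - 2*r1*r2*cos(t2-t1))
d = sqrt(13^2 + 2^2 - 2*13*2*cos(135-315)) = 15

15


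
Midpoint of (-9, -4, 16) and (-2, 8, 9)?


Midpoint = ((-9+-2)/2, (-4+8)/2, (16+9)/2) = (-5.5, 2, 12.5)

(-5.5, 2, 12.5)


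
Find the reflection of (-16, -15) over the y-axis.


Reflection across y-axis: (x, y) -> (-x, y)
(-16, -15) -> (16, -15)

(16, -15)


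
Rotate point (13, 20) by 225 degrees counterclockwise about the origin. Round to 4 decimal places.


x' = 13*cos(225) - 20*sin(225) = 4.9497
y' = 13*sin(225) + 20*cos(225) = -23.3345

(4.9497, -23.3345)
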